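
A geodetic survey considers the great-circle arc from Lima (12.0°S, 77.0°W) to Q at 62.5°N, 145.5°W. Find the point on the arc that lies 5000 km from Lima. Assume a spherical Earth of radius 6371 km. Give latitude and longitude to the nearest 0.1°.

≈ 28.5°N, 97.2°W

Convert each endpoint to a unit vector on the sphere (x = cos φ cos λ, y = cos φ sin λ, z = sin φ).
The central angle between the endpoints is δ = arccos(p₁·p₂) ≈ 1.590 rad (91.1°). The total great-circle distance is δ·R ≈ 1.590 × 6371 ≈ 10128 km, so the target fraction is f = 5000/10128 ≈ 0.494.
Interpolate at f ≈ 0.494 with slerp weights a = sin((1−f)δ)/sin δ ≈ 0.721, b = sin(fδ)/sin δ ≈ 0.707.
p = a·p₁ + b·p₂ ≈ (-0.110, -0.872, 0.477); φ = arcsin(p_z) ≈ 28.49°, λ = atan2(p_y, p_x) ≈ -97.21°.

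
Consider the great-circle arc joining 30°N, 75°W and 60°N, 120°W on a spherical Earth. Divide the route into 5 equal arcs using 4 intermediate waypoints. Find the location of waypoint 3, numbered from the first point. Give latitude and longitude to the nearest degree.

≈ 50°N, 96°W

Convert each endpoint to a unit vector on the sphere (x = cos φ cos λ, y = cos φ sin λ, z = sin φ).
The central angle between the endpoints is δ = arccos(p₁·p₂) ≈ 0.739 rad (42.3°).
Interpolate at f = 3/5 with slerp weights a = sin((1−f)δ)/sin δ ≈ 0.432, b = sin(fδ)/sin δ ≈ 0.637.
p = a·p₁ + b·p₂ ≈ (-0.062, -0.638, 0.768); φ = arcsin(p_z) ≈ 50.16°, λ = atan2(p_y, p_x) ≈ -95.58°.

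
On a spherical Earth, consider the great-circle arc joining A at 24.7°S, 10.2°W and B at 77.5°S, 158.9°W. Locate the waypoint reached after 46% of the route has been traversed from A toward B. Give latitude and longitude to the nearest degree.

Convert each endpoint to a unit vector on the sphere (x = cos φ cos λ, y = cos φ sin λ, z = sin φ).
The central angle between the endpoints is δ = arccos(p₁·p₂) ≈ 1.328 rad (76.1°).
Interpolate at f = 0.46 with slerp weights a = sin((1−f)δ)/sin δ ≈ 0.677, b = sin(fδ)/sin δ ≈ 0.591.
p = a·p₁ + b·p₂ ≈ (0.486, -0.155, -0.860); φ = arcsin(p_z) ≈ -59.32°, λ = atan2(p_y, p_x) ≈ -17.68°.

≈ 59°S, 18°W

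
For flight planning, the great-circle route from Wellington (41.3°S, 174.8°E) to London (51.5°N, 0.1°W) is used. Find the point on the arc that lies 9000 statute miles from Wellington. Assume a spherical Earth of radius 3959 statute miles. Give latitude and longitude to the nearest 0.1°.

Convert each endpoint to a unit vector on the sphere (x = cos φ cos λ, y = cos φ sin λ, z = sin φ).
The central angle between the endpoints is δ = arccos(p₁·p₂) ≈ 2.953 rad (169.2°). The total great-circle distance is δ·R ≈ 2.953 × 3959 ≈ 11693 mi, so the target fraction is f = 9000/11693 ≈ 0.770.
Interpolate at f ≈ 0.770 with slerp weights a = sin((1−f)δ)/sin δ ≈ 3.361, b = sin(fδ)/sin δ ≈ 4.080.
p = a·p₁ + b·p₂ ≈ (0.025, 0.224, 0.974); φ = arcsin(p_z) ≈ 76.95°, λ = atan2(p_y, p_x) ≈ 83.73°.

≈ 77.0°N, 83.7°E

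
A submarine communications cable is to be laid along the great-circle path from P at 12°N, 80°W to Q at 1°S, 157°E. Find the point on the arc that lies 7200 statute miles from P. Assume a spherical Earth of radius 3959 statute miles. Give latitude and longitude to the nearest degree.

Write both endpoints as unit vectors p₁, p₂ with components (cos φ cos λ, cos φ sin λ, sin φ).
The central angle between the endpoints is δ = arccos(p₁·p₂) ≈ 2.137 rad (122.4°). The total great-circle distance is δ·R ≈ 2.137 × 3959 ≈ 8460 mi, so the target fraction is f = 7200/8460 ≈ 0.851.
Interpolate at f ≈ 0.851 with slerp weights a = sin((1−f)δ)/sin δ ≈ 0.371, b = sin(fδ)/sin δ ≈ 1.149.
p = a·p₁ + b·p₂ ≈ (-0.994, 0.092, 0.057); φ = arcsin(p_z) ≈ 3.27°, λ = atan2(p_y, p_x) ≈ 174.73°.

≈ 3°N, 175°E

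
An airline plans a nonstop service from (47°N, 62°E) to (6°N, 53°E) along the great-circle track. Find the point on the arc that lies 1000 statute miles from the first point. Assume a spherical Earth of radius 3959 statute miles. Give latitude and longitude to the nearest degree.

From cos δ = sin φ₁ sin φ₂ + cos φ₁ cos φ₂ cos Δλ, the central angle is δ ≈ 0.728 rad (41.7°). The total great-circle distance is δ·R ≈ 0.728 × 3959 ≈ 2883 mi, so the target fraction is f = 1000/2883 ≈ 0.347.
Interpolate at f ≈ 0.347 with slerp weights a = sin((1−f)δ)/sin δ ≈ 0.688, b = sin(fδ)/sin δ ≈ 0.376.
p = a·p₁ + b·p₂ ≈ (0.445, 0.713, 0.542); φ = arcsin(p_z) ≈ 32.85°, λ = atan2(p_y, p_x) ≈ 58.01°.

≈ (33°N, 58°E)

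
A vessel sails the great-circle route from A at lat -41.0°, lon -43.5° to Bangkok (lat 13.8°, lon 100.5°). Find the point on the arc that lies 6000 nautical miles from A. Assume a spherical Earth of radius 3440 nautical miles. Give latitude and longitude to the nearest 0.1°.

≈ lat -15.3°, lon 74.8°

Convert each endpoint to a unit vector on the sphere (x = cos φ cos λ, y = cos φ sin λ, z = sin φ).
The central angle between the endpoints is δ = arccos(p₁·p₂) ≈ 2.418 rad (138.5°). The total great-circle distance is δ·R ≈ 2.418 × 3440 ≈ 8318 nmi, so the target fraction is f = 6000/8318 ≈ 0.721.
Interpolate at f ≈ 0.721 with slerp weights a = sin((1−f)δ)/sin δ ≈ 0.942, b = sin(fδ)/sin δ ≈ 1.488.
p = a·p₁ + b·p₂ ≈ (0.253, 0.931, -0.263); φ = arcsin(p_z) ≈ -15.27°, λ = atan2(p_y, p_x) ≈ 74.82°.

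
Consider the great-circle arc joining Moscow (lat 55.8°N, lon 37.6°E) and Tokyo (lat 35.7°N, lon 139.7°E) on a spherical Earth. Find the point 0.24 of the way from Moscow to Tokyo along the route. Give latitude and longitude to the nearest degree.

≈ lat 61°N, lon 67°E

From cos δ = sin φ₁ sin φ₂ + cos φ₁ cos φ₂ cos Δλ, the central angle is δ ≈ 1.173 rad (67.2°).
Interpolate at f = 0.24 with slerp weights a = sin((1−f)δ)/sin δ ≈ 0.844, b = sin(fδ)/sin δ ≈ 0.301.
p = a·p₁ + b·p₂ ≈ (0.189, 0.448, 0.874); φ = arcsin(p_z) ≈ 60.92°, λ = atan2(p_y, p_x) ≈ 67.10°.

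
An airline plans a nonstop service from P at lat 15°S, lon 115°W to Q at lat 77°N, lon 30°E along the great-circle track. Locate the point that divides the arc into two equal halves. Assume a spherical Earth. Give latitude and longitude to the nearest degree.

≈ lat 42°N, lon 106°W

The haversine formula gives a central angle δ ≈ 2.015 rad (115.5°) between the endpoints.
Interpolate at f = 1/2 with slerp weights a = sin((1−f)δ)/sin δ ≈ 0.937, b = sin(fδ)/sin δ ≈ 0.937.
p = a·p₁ + b·p₂ ≈ (-0.200, -0.715, 0.670); φ = arcsin(p_z) ≈ 42.09°, λ = atan2(p_y, p_x) ≈ -105.63°.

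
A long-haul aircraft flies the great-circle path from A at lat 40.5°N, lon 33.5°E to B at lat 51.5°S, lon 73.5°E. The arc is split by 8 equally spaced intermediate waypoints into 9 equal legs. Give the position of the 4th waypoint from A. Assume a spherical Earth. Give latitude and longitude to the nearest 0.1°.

Convert each endpoint to a unit vector on the sphere (x = cos φ cos λ, y = cos φ sin λ, z = sin φ).
The central angle between the endpoints is δ = arccos(p₁·p₂) ≈ 1.717 rad (98.4°).
Interpolate at f = 4/9 with slerp weights a = sin((1−f)δ)/sin δ ≈ 0.824, b = sin(fδ)/sin δ ≈ 0.699.
p = a·p₁ + b·p₂ ≈ (0.646, 0.763, -0.011); φ = arcsin(p_z) ≈ -0.65°, λ = atan2(p_y, p_x) ≈ 49.73°.

≈ lat 0.6°S, lon 49.7°E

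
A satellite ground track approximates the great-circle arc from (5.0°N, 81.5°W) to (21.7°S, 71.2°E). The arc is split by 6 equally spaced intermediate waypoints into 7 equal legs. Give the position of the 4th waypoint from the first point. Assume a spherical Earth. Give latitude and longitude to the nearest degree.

Convert each endpoint to a unit vector on the sphere (x = cos φ cos λ, y = cos φ sin λ, z = sin φ).
The central angle between the endpoints is δ = arccos(p₁·p₂) ≈ 2.596 rad (148.7°).
Interpolate at f = 4/7 with slerp weights a = sin((1−f)δ)/sin δ ≈ 1.728, b = sin(fδ)/sin δ ≈ 1.919.
p = a·p₁ + b·p₂ ≈ (0.829, -0.014, -0.559); φ = arcsin(p_z) ≈ -33.99°, λ = atan2(p_y, p_x) ≈ -0.98°.

≈ (34°S, 1°W)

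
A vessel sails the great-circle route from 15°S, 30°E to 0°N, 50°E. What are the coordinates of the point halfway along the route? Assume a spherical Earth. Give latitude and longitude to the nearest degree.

From cos δ = sin φ₁ sin φ₂ + cos φ₁ cos φ₂ cos Δλ, the central angle is δ ≈ 0.433 rad (24.8°).
Interpolate at f = 1/2 with slerp weights a = sin((1−f)δ)/sin δ ≈ 0.512, b = sin(fδ)/sin δ ≈ 0.512.
p = a·p₁ + b·p₂ ≈ (0.757, 0.639, -0.133); φ = arcsin(p_z) ≈ -7.61°, λ = atan2(p_y, p_x) ≈ 40.18°.

≈ 8°S, 40°E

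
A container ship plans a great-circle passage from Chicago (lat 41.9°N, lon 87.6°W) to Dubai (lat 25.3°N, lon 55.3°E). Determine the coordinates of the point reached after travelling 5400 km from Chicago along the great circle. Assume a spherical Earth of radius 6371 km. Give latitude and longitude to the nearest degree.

≈ lat 65°N, lon 8°W

Convert each endpoint to a unit vector on the sphere (x = cos φ cos λ, y = cos φ sin λ, z = sin φ).
The central angle between the endpoints is δ = arccos(p₁·p₂) ≈ 1.825 rad (104.6°). The total great-circle distance is δ·R ≈ 1.825 × 6371 ≈ 11626 km, so the target fraction is f = 5400/11626 ≈ 0.464.
Interpolate at f ≈ 0.464 with slerp weights a = sin((1−f)δ)/sin δ ≈ 0.856, b = sin(fδ)/sin δ ≈ 0.775.
p = a·p₁ + b·p₂ ≈ (0.425, -0.061, 0.903); φ = arcsin(p_z) ≈ 64.55°, λ = atan2(p_y, p_x) ≈ -8.19°.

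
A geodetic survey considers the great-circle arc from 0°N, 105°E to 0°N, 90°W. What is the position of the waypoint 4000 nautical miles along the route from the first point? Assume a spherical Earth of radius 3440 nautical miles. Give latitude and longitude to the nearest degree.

≈ 0°N, 172°E

Write both endpoints as unit vectors p₁, p₂ with components (cos φ cos λ, cos φ sin λ, sin φ).
The central angle between the endpoints is δ = arccos(p₁·p₂) ≈ 2.880 rad (165.0°). The total great-circle distance is δ·R ≈ 2.880 × 3440 ≈ 9906 nmi, so the target fraction is f = 4000/9906 ≈ 0.404.
Interpolate at f ≈ 0.404 with slerp weights a = sin((1−f)δ)/sin δ ≈ 3.822, b = sin(fδ)/sin δ ≈ 3.547.
p = a·p₁ + b·p₂ ≈ (-0.989, 0.146, 0.000); φ = arcsin(p_z) ≈ 0.00°, λ = atan2(p_y, p_x) ≈ 171.62°.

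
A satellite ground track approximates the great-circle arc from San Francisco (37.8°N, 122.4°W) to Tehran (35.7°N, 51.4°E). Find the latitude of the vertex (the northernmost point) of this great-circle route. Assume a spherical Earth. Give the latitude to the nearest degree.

≈ 86°N

The great circle lies in the plane with unit normal n̂ = (p₁ × p₂)/|p₁ × p₂|.
Here n̂_z ≈ +0.072; the vertex latitude is φ_max = arccos|n̂_z| ≈ 85.9°.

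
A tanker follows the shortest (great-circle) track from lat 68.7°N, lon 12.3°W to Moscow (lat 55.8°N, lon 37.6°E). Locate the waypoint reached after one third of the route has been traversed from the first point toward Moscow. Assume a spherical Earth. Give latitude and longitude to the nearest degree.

≈ lat 66°N, lon 9°E

Write both endpoints as unit vectors p₁, p₂ with components (cos φ cos λ, cos φ sin λ, sin φ).
The central angle between the endpoints is δ = arccos(p₁·p₂) ≈ 0.446 rad (25.6°).
Interpolate at f = 1/3 with slerp weights a = sin((1−f)δ)/sin δ ≈ 0.679, b = sin(fδ)/sin δ ≈ 0.343.
p = a·p₁ + b·p₂ ≈ (0.394, 0.065, 0.917); φ = arcsin(p_z) ≈ 66.46°, λ = atan2(p_y, p_x) ≈ 9.40°.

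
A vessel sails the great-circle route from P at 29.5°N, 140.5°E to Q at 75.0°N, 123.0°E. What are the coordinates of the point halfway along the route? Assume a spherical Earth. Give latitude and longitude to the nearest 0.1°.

Write both endpoints as unit vectors p₁, p₂ with components (cos φ cos λ, cos φ sin λ, sin φ).
The central angle between the endpoints is δ = arccos(p₁·p₂) ≈ 0.809 rad (46.3°).
Interpolate at f = 1/2 with slerp weights a = sin((1−f)δ)/sin δ ≈ 0.544, b = sin(fδ)/sin δ ≈ 0.544.
p = a·p₁ + b·p₂ ≈ (-0.442, 0.419, 0.793); φ = arcsin(p_z) ≈ 52.48°, λ = atan2(p_y, p_x) ≈ 136.51°.

≈ 52.5°N, 136.5°E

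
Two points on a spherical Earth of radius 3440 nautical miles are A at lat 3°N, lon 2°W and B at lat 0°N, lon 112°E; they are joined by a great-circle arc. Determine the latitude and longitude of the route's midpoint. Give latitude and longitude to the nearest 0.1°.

Write both endpoints as unit vectors p₁, p₂ with components (cos φ cos λ, cos φ sin λ, sin φ).
The central angle between the endpoints is δ = arccos(p₁·p₂) ≈ 1.989 rad (114.0°).
Interpolate at f = 1/2 with slerp weights a = sin((1−f)δ)/sin δ ≈ 0.918, b = sin(fδ)/sin δ ≈ 0.918.
p = a·p₁ + b·p₂ ≈ (0.572, 0.819, 0.048); φ = arcsin(p_z) ≈ 2.75°, λ = atan2(p_y, p_x) ≈ 55.06°.

≈ lat 2.8°N, lon 55.1°E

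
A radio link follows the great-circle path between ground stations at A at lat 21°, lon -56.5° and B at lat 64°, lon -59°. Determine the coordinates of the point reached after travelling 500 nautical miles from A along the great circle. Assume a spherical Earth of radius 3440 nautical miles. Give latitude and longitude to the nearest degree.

The haversine formula gives a central angle δ ≈ 0.751 rad (43.0°) between the endpoints. The total great-circle distance is δ·R ≈ 0.751 × 3440 ≈ 2584 nmi, so the target fraction is f = 500/2584 ≈ 0.194.
Interpolate at f ≈ 0.194 with slerp weights a = sin((1−f)δ)/sin δ ≈ 0.834, b = sin(fδ)/sin δ ≈ 0.212.
p = a·p₁ + b·p₂ ≈ (0.478, -0.729, 0.490); φ = arcsin(p_z) ≈ 29.32°, λ = atan2(p_y, p_x) ≈ -56.77°.

≈ lat 29°, lon -57°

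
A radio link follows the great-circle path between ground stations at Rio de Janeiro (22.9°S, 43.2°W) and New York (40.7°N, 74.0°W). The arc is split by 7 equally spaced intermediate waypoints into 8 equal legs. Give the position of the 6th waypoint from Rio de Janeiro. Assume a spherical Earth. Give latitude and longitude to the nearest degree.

Write both endpoints as unit vectors p₁, p₂ with components (cos φ cos λ, cos φ sin λ, sin φ).
The central angle between the endpoints is δ = arccos(p₁·p₂) ≈ 1.217 rad (69.7°).
Interpolate at f = 6/8 with slerp weights a = sin((1−f)δ)/sin δ ≈ 0.319, b = sin(fδ)/sin δ ≈ 0.843.
p = a·p₁ + b·p₂ ≈ (0.391, -0.816, 0.426); φ = arcsin(p_z) ≈ 25.20°, λ = atan2(p_y, p_x) ≈ -64.42°.

≈ 25°N, 64°W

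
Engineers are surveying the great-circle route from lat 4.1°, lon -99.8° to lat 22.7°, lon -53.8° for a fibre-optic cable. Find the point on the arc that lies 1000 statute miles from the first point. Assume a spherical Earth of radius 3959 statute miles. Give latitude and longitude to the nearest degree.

≈ lat 11°, lon -87°

Write both endpoints as unit vectors p₁, p₂ with components (cos φ cos λ, cos φ sin λ, sin φ).
The central angle between the endpoints is δ = arccos(p₁·p₂) ≈ 0.841 rad (48.2°). The total great-circle distance is δ·R ≈ 0.841 × 3959 ≈ 3329 mi, so the target fraction is f = 1000/3329 ≈ 0.300.
Interpolate at f ≈ 0.300 with slerp weights a = sin((1−f)δ)/sin δ ≈ 0.745, b = sin(fδ)/sin δ ≈ 0.335.
p = a·p₁ + b·p₂ ≈ (0.056, -0.982, 0.183); φ = arcsin(p_z) ≈ 10.52°, λ = atan2(p_y, p_x) ≈ -86.72°.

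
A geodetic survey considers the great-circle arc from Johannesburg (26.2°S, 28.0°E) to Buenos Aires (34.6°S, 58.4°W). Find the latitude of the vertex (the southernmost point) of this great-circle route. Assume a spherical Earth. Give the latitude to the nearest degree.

The great circle lies in the plane with unit normal n̂ = (p₁ × p₂)/|p₁ × p₂|.
Here n̂_z ≈ -0.772; the vertex latitude is φ_max = arccos|n̂_z| ≈ 39.5°.

≈ 39°S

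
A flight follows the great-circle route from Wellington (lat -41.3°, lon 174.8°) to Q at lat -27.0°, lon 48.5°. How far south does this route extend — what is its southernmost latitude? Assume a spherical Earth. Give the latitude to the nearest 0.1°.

≈ -57.2°

The great circle lies in the plane with unit normal n̂ = (p₁ × p₂)/|p₁ × p₂|.
Here n̂_z ≈ -0.542; the vertex latitude is φ_max = arccos|n̂_z| ≈ 57.2°.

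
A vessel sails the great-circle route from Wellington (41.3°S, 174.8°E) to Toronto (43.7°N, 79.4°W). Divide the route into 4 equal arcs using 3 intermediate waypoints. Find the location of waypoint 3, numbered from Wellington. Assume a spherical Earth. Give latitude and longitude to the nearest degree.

Write both endpoints as unit vectors p₁, p₂ with components (cos φ cos λ, cos φ sin λ, sin φ).
The central angle between the endpoints is δ = arccos(p₁·p₂) ≈ 2.219 rad (127.1°).
Interpolate at f = 3/4 with slerp weights a = sin((1−f)δ)/sin δ ≈ 0.661, b = sin(fδ)/sin δ ≈ 1.249.
p = a·p₁ + b·p₂ ≈ (-0.328, -0.843, 0.427); φ = arcsin(p_z) ≈ 25.26°, λ = atan2(p_y, p_x) ≈ -111.29°.

≈ 25°N, 111°W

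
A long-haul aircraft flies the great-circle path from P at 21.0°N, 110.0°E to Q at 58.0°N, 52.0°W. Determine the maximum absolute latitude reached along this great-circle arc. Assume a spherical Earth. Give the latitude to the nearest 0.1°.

≈ 81.1°N

The great circle lies in the plane with unit normal n̂ = (p₁ × p₂)/|p₁ × p₂|.
Here n̂_z ≈ -0.155; the vertex latitude is φ_max = arccos|n̂_z| ≈ 81.1°.
Check via Clairaut: cos φ_max = |cos φ₁| · sin C = cos(21.0°)·sin(9.6°) ≈ 0.155, again giving ≈ 81.1°.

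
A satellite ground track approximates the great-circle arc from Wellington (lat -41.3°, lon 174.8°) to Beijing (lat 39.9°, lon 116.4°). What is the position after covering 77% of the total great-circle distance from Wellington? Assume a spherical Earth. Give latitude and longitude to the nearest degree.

≈ lat 22°, lon 132°

Convert each endpoint to a unit vector on the sphere (x = cos φ cos λ, y = cos φ sin λ, z = sin φ).
The central angle between the endpoints is δ = arccos(p₁·p₂) ≈ 1.692 rad (97.0°).
Interpolate at f = 0.77 with slerp weights a = sin((1−f)δ)/sin δ ≈ 0.382, b = sin(fδ)/sin δ ≈ 0.972.
p = a·p₁ + b·p₂ ≈ (-0.617, 0.694, 0.371); φ = arcsin(p_z) ≈ 21.77°, λ = atan2(p_y, p_x) ≈ 131.67°.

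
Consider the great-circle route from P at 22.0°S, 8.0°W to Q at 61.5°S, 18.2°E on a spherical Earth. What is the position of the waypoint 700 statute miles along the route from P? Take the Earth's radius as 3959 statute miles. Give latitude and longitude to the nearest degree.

≈ 32°S, 4°W

Write both endpoints as unit vectors p₁, p₂ with components (cos φ cos λ, cos φ sin λ, sin φ).
The central angle between the endpoints is δ = arccos(p₁·p₂) ≈ 0.758 rad (43.4°). The total great-circle distance is δ·R ≈ 0.758 × 3959 ≈ 3001 mi, so the target fraction is f = 700/3001 ≈ 0.233.
Interpolate at f ≈ 0.233 with slerp weights a = sin((1−f)δ)/sin δ ≈ 0.799, b = sin(fδ)/sin δ ≈ 0.256.
p = a·p₁ + b·p₂ ≈ (0.849, -0.065, -0.524); φ = arcsin(p_z) ≈ -31.60°, λ = atan2(p_y, p_x) ≈ -4.37°.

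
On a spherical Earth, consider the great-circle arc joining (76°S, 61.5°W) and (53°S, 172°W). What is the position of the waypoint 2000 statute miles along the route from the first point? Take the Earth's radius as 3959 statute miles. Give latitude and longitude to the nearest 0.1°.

≈ (66.4°S, 160.0°W)

Convert each endpoint to a unit vector on the sphere (x = cos φ cos λ, y = cos φ sin λ, z = sin φ).
The central angle between the endpoints is δ = arccos(p₁·p₂) ≈ 0.761 rad (43.6°). The total great-circle distance is δ·R ≈ 0.761 × 3959 ≈ 3014 mi, so the target fraction is f = 2000/3014 ≈ 0.664.
Interpolate at f ≈ 0.664 with slerp weights a = sin((1−f)δ)/sin δ ≈ 0.367, b = sin(fδ)/sin δ ≈ 0.702.
p = a·p₁ + b·p₂ ≈ (-0.376, -0.137, -0.917); φ = arcsin(p_z) ≈ -66.43°, λ = atan2(p_y, p_x) ≈ -159.99°.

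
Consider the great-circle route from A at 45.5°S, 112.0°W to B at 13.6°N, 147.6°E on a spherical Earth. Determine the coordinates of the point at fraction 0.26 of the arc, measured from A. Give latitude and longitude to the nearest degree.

≈ 38°S, 148°W

Write both endpoints as unit vectors p₁, p₂ with components (cos φ cos λ, cos φ sin λ, sin φ).
The central angle between the endpoints is δ = arccos(p₁·p₂) ≈ 1.866 rad (106.9°).
Interpolate at f = 0.26 with slerp weights a = sin((1−f)δ)/sin δ ≈ 1.026, b = sin(fδ)/sin δ ≈ 0.487.
p = a·p₁ + b·p₂ ≈ (-0.669, -0.413, -0.617); φ = arcsin(p_z) ≈ -38.13°, λ = atan2(p_y, p_x) ≈ -148.32°.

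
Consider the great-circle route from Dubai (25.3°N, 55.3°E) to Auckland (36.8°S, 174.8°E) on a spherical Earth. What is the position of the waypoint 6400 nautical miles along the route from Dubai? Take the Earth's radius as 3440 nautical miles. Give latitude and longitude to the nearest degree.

Write both endpoints as unit vectors p₁, p₂ with components (cos φ cos λ, cos φ sin λ, sin φ).
The central angle between the endpoints is δ = arccos(p₁·p₂) ≈ 2.230 rad (127.8°). The total great-circle distance is δ·R ≈ 2.230 × 3440 ≈ 7671 nmi, so the target fraction is f = 6400/7671 ≈ 0.834.
Interpolate at f ≈ 0.834 with slerp weights a = sin((1−f)δ)/sin δ ≈ 0.457, b = sin(fδ)/sin δ ≈ 1.212.
p = a·p₁ + b·p₂ ≈ (-0.732, 0.428, -0.531); φ = arcsin(p_z) ≈ -32.07°, λ = atan2(p_y, p_x) ≈ 149.70°.

≈ (32°S, 150°E)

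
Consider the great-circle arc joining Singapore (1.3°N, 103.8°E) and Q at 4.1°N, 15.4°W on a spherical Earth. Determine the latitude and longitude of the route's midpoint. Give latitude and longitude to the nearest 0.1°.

Convert each endpoint to a unit vector on the sphere (x = cos φ cos λ, y = cos φ sin λ, z = sin φ).
The central angle between the endpoints is δ = arccos(p₁·p₂) ≈ 2.077 rad (119.0°).
Interpolate at f = 1/2 with slerp weights a = sin((1−f)δ)/sin δ ≈ 0.985, b = sin(fδ)/sin δ ≈ 0.985.
p = a·p₁ + b·p₂ ≈ (0.712, 0.696, 0.093); φ = arcsin(p_z) ≈ 5.32°, λ = atan2(p_y, p_x) ≈ 44.31°.

≈ 5.3°N, 44.3°E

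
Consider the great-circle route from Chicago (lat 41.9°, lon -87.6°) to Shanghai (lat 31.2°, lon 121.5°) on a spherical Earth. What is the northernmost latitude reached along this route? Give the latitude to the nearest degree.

≈ 72°

The great circle lies in the plane with unit normal n̂ = (p₁ × p₂)/|p₁ × p₂|.
Here n̂_z ≈ -0.317; the vertex latitude is φ_max = arccos|n̂_z| ≈ 71.5°.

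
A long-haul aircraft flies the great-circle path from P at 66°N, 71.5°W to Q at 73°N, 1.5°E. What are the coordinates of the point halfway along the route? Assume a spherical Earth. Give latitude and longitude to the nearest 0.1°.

The haversine formula gives a central angle δ ≈ 0.431 rad (24.7°) between the endpoints.
Interpolate at f = 1/2 with slerp weights a = sin((1−f)δ)/sin δ ≈ 0.512, b = sin(fδ)/sin δ ≈ 0.512.
p = a·p₁ + b·p₂ ≈ (0.216, -0.194, 0.957); φ = arcsin(p_z) ≈ 73.16°, λ = atan2(p_y, p_x) ≈ -41.90°.

≈ 73.2°N, 41.9°W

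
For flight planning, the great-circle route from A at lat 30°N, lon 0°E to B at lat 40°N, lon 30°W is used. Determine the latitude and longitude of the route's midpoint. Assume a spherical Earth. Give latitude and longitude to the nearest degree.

The haversine formula gives a central angle δ ≈ 0.460 rad (26.4°) between the endpoints.
Interpolate at f = 1/2 with slerp weights a = sin((1−f)δ)/sin δ ≈ 0.514, b = sin(fδ)/sin δ ≈ 0.514.
p = a·p₁ + b·p₂ ≈ (0.785, -0.197, 0.587); φ = arcsin(p_z) ≈ 35.93°, λ = atan2(p_y, p_x) ≈ -14.06°.

≈ lat 36°N, lon 14°W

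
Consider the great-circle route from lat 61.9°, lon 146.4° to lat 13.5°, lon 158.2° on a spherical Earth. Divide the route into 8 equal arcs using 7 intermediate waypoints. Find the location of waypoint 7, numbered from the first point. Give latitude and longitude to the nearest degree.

Write both endpoints as unit vectors p₁, p₂ with components (cos φ cos λ, cos φ sin λ, sin φ).
The central angle between the endpoints is δ = arccos(p₁·p₂) ≈ 0.858 rad (49.1°).
Interpolate at f = 7/8 with slerp weights a = sin((1−f)δ)/sin δ ≈ 0.141, b = sin(fδ)/sin δ ≈ 0.902.
p = a·p₁ + b·p₂ ≈ (-0.870, 0.362, 0.335); φ = arcsin(p_z) ≈ 19.59°, λ = atan2(p_y, p_x) ≈ 157.37°.

≈ lat 20°, lon 157°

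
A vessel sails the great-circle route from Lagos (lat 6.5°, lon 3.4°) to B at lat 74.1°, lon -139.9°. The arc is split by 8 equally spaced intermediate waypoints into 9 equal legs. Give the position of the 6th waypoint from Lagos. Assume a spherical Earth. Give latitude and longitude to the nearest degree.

Convert each endpoint to a unit vector on the sphere (x = cos φ cos λ, y = cos φ sin λ, z = sin φ).
The central angle between the endpoints is δ = arccos(p₁·p₂) ≈ 1.680 rad (96.3°).
Interpolate at f = 6/9 with slerp weights a = sin((1−f)δ)/sin δ ≈ 0.535, b = sin(fδ)/sin δ ≈ 0.906.
p = a·p₁ + b·p₂ ≈ (0.340, -0.128, 0.932); φ = arcsin(p_z) ≈ 68.67°, λ = atan2(p_y, p_x) ≈ -20.66°.

≈ lat 69°, lon -21°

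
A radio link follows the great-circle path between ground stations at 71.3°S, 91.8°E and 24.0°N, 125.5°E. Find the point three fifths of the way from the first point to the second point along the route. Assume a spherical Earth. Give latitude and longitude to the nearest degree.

≈ 15°S, 119°E

From cos δ = sin φ₁ sin φ₂ + cos φ₁ cos φ₂ cos Δλ, the central angle is δ ≈ 1.713 rad (98.1°).
Interpolate at f = 3/5 with slerp weights a = sin((1−f)δ)/sin δ ≈ 0.639, b = sin(fδ)/sin δ ≈ 0.865.
p = a·p₁ + b·p₂ ≈ (-0.465, 0.848, -0.254); φ = arcsin(p_z) ≈ -14.70°, λ = atan2(p_y, p_x) ≈ 118.75°.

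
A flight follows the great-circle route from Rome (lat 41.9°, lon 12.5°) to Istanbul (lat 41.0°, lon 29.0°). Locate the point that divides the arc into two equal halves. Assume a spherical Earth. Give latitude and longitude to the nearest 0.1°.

≈ lat 41.7°, lon 20.8°

Convert each endpoint to a unit vector on the sphere (x = cos φ cos λ, y = cos φ sin λ, z = sin φ).
The central angle between the endpoints is δ = arccos(p₁·p₂) ≈ 0.216 rad (12.4°).
Interpolate at f = 1/2 with slerp weights a = sin((1−f)δ)/sin δ ≈ 0.503, b = sin(fδ)/sin δ ≈ 0.503.
p = a·p₁ + b·p₂ ≈ (0.697, 0.265, 0.666); φ = arcsin(p_z) ≈ 41.75°, λ = atan2(p_y, p_x) ≈ 20.81°.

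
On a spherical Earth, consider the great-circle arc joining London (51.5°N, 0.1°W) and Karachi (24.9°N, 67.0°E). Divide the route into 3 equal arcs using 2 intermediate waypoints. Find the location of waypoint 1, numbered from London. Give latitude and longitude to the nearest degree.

Convert each endpoint to a unit vector on the sphere (x = cos φ cos λ, y = cos φ sin λ, z = sin φ).
The central angle between the endpoints is δ = arccos(p₁·p₂) ≈ 0.989 rad (56.7°).
Interpolate at f = 1/3 with slerp weights a = sin((1−f)δ)/sin δ ≈ 0.733, b = sin(fδ)/sin δ ≈ 0.388.
p = a·p₁ + b·p₂ ≈ (0.594, 0.323, 0.737); φ = arcsin(p_z) ≈ 47.48°, λ = atan2(p_y, p_x) ≈ 28.53°.

≈ 47°N, 29°E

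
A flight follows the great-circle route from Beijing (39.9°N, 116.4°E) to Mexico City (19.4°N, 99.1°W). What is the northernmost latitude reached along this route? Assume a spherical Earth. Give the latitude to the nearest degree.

≈ 63°N

The great circle lies in the plane with unit normal n̂ = (p₁ × p₂)/|p₁ × p₂|.
Here n̂_z ≈ +0.453; the vertex latitude is φ_max = arccos|n̂_z| ≈ 63.0°.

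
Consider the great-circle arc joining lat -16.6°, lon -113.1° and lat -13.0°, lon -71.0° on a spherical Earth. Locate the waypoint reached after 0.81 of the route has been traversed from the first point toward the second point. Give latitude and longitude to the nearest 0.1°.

≈ lat -14.3°, lon -78.9°

The haversine formula gives a central angle δ ≈ 0.712 rad (40.8°) between the endpoints.
Interpolate at f = 0.81 with slerp weights a = sin((1−f)δ)/sin δ ≈ 0.206, b = sin(fδ)/sin δ ≈ 0.835.
p = a·p₁ + b·p₂ ≈ (0.187, -0.951, -0.247); φ = arcsin(p_z) ≈ -14.28°, λ = atan2(p_y, p_x) ≈ -78.87°.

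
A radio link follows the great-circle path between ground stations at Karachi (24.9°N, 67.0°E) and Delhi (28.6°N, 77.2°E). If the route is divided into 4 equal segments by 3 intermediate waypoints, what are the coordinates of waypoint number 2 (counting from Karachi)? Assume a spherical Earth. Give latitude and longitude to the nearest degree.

≈ (27°N, 72°E)

Write both endpoints as unit vectors p₁, p₂ with components (cos φ cos λ, cos φ sin λ, sin φ).
The central angle between the endpoints is δ = arccos(p₁·p₂) ≈ 0.172 rad (9.8°).
Interpolate at f = 2/4 with slerp weights a = sin((1−f)δ)/sin δ ≈ 0.502, b = sin(fδ)/sin δ ≈ 0.502.
p = a·p₁ + b·p₂ ≈ (0.275, 0.849, 0.452); φ = arcsin(p_z) ≈ 26.84°, λ = atan2(p_y, p_x) ≈ 72.02°.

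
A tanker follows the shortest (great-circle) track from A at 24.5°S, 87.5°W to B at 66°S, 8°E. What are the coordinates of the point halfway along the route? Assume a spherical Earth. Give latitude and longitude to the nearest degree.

≈ 54°S, 63°W

Write both endpoints as unit vectors p₁, p₂ with components (cos φ cos λ, cos φ sin λ, sin φ).
The central angle between the endpoints is δ = arccos(p₁·p₂) ≈ 1.220 rad (69.9°).
Interpolate at f = 1/2 with slerp weights a = sin((1−f)δ)/sin δ ≈ 0.610, b = sin(fδ)/sin δ ≈ 0.610.
p = a·p₁ + b·p₂ ≈ (0.270, -0.520, -0.810); φ = arcsin(p_z) ≈ -54.13°, λ = atan2(p_y, p_x) ≈ -62.57°.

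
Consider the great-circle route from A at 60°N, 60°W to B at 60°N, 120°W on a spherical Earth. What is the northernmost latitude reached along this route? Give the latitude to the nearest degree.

≈ 63°N

The great circle lies in the plane with unit normal n̂ = (p₁ × p₂)/|p₁ × p₂|.
Here n̂_z ≈ -0.447; the vertex latitude is φ_max = arccos|n̂_z| ≈ 63.4°.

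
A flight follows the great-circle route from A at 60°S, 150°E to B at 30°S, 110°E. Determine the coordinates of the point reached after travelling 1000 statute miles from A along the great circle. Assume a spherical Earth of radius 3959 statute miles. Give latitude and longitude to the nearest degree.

Convert each endpoint to a unit vector on the sphere (x = cos φ cos λ, y = cos φ sin λ, z = sin φ).
The central angle between the endpoints is δ = arccos(p₁·p₂) ≈ 0.700 rad (40.1°). The total great-circle distance is δ·R ≈ 0.700 × 3959 ≈ 2772 mi, so the target fraction is f = 1000/2772 ≈ 0.361.
Interpolate at f ≈ 0.361 with slerp weights a = sin((1−f)δ)/sin δ ≈ 0.672, b = sin(fδ)/sin δ ≈ 0.388.
p = a·p₁ + b·p₂ ≈ (-0.406, 0.484, -0.776); φ = arcsin(p_z) ≈ -50.86°, λ = atan2(p_y, p_x) ≈ 130.00°.

≈ 51°S, 130°E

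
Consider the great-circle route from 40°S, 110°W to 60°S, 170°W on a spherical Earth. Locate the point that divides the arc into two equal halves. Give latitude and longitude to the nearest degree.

≈ 54°S, 133°W

Convert each endpoint to a unit vector on the sphere (x = cos φ cos λ, y = cos φ sin λ, z = sin φ).
The central angle between the endpoints is δ = arccos(p₁·p₂) ≈ 0.725 rad (41.6°).
Interpolate at f = 1/2 with slerp weights a = sin((1−f)δ)/sin δ ≈ 0.535, b = sin(fδ)/sin δ ≈ 0.535.
p = a·p₁ + b·p₂ ≈ (-0.403, -0.431, -0.807); φ = arcsin(p_z) ≈ -53.80°, λ = atan2(p_y, p_x) ≈ -133.08°.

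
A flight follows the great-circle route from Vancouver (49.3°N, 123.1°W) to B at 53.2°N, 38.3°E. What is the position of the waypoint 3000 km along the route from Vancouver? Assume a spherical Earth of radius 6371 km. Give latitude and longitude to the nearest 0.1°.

Write both endpoints as unit vectors p₁, p₂ with components (cos φ cos λ, cos φ sin λ, sin φ).
The central angle between the endpoints is δ = arccos(p₁·p₂) ≈ 1.332 rad (76.3°). The total great-circle distance is δ·R ≈ 1.332 × 6371 ≈ 8484 km, so the target fraction is f = 3000/8484 ≈ 0.354.
Interpolate at f ≈ 0.354 with slerp weights a = sin((1−f)δ)/sin δ ≈ 0.781, b = sin(fδ)/sin δ ≈ 0.467.
p = a·p₁ + b·p₂ ≈ (-0.058, -0.253, 0.966); φ = arcsin(p_z) ≈ 74.95°, λ = atan2(p_y, p_x) ≈ -103.01°.

≈ 74.9°N, 103.0°W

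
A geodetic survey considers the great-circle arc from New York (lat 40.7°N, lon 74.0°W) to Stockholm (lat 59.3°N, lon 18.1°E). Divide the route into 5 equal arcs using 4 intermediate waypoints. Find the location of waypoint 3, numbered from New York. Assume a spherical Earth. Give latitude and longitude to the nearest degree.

≈ lat 61°N, lon 29°W

From cos δ = sin φ₁ sin φ₂ + cos φ₁ cos φ₂ cos Δλ, the central angle is δ ≈ 0.993 rad (56.9°).
Interpolate at f = 3/5 with slerp weights a = sin((1−f)δ)/sin δ ≈ 0.462, b = sin(fδ)/sin δ ≈ 0.670.
p = a·p₁ + b·p₂ ≈ (0.422, -0.230, 0.877); φ = arcsin(p_z) ≈ 61.29°, λ = atan2(p_y, p_x) ≈ -28.64°.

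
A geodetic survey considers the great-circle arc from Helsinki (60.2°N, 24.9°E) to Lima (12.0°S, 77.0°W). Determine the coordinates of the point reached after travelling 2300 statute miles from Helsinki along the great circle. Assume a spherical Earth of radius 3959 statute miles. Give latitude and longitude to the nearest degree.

Convert each endpoint to a unit vector on the sphere (x = cos φ cos λ, y = cos φ sin λ, z = sin φ).
The central angle between the endpoints is δ = arccos(p₁·p₂) ≈ 1.855 rad (106.3°). The total great-circle distance is δ·R ≈ 1.855 × 3959 ≈ 7345 mi, so the target fraction is f = 2300/7345 ≈ 0.313.
Interpolate at f ≈ 0.313 with slerp weights a = sin((1−f)δ)/sin δ ≈ 0.996, b = sin(fδ)/sin δ ≈ 0.572.
p = a·p₁ + b·p₂ ≈ (0.575, -0.336, 0.746); φ = arcsin(p_z) ≈ 48.23°, λ = atan2(p_y, p_x) ≈ -30.34°.

≈ 48°N, 30°W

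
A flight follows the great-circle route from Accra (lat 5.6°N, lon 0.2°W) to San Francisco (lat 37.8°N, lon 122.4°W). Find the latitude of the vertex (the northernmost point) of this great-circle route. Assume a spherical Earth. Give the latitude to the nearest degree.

≈ 45°N

The great circle lies in the plane with unit normal n̂ = (p₁ × p₂)/|p₁ × p₂|.
Here n̂_z ≈ -0.713; the vertex latitude is φ_max = arccos|n̂_z| ≈ 44.5°.
Check via Clairaut: cos φ_max = |cos φ₁| · sin C = cos(5.6°)·sin(45.8°) ≈ 0.713, again giving ≈ 44.5°.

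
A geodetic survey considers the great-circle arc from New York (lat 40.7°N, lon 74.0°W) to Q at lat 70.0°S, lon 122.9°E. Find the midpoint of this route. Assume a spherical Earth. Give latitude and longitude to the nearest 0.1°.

≈ lat 33.0°S, lon 87.0°W

Write both endpoints as unit vectors p₁, p₂ with components (cos φ cos λ, cos φ sin λ, sin φ).
The central angle between the endpoints is δ = arccos(p₁·p₂) ≈ 2.608 rad (149.4°).
Interpolate at f = 1/2 with slerp weights a = sin((1−f)δ)/sin δ ≈ 1.896, b = sin(fδ)/sin δ ≈ 1.896.
p = a·p₁ + b·p₂ ≈ (0.044, -0.837, -0.545); φ = arcsin(p_z) ≈ -33.04°, λ = atan2(p_y, p_x) ≈ -86.99°.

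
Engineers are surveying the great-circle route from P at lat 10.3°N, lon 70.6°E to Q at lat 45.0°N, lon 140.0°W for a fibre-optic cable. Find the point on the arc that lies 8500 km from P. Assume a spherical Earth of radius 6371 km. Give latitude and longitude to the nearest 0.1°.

Convert each endpoint to a unit vector on the sphere (x = cos φ cos λ, y = cos φ sin λ, z = sin φ).
The central angle between the endpoints is δ = arccos(p₁·p₂) ≈ 2.063 rad (118.2°). The total great-circle distance is δ·R ≈ 2.063 × 6371 ≈ 13142 km, so the target fraction is f = 8500/13142 ≈ 0.647.
Interpolate at f ≈ 0.647 with slerp weights a = sin((1−f)δ)/sin δ ≈ 0.755, b = sin(fδ)/sin δ ≈ 1.103.
p = a·p₁ + b·p₂ ≈ (-0.351, 0.200, 0.915); φ = arcsin(p_z) ≈ 66.20°, λ = atan2(p_y, p_x) ≈ 150.32°.

≈ lat 66.2°N, lon 150.3°E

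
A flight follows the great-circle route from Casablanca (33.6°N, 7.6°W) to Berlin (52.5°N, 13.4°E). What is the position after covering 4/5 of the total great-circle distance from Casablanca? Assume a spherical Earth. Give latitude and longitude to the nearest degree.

The haversine formula gives a central angle δ ≈ 0.422 rad (24.2°) between the endpoints.
Interpolate at f = 4/5 with slerp weights a = sin((1−f)δ)/sin δ ≈ 0.206, b = sin(fδ)/sin δ ≈ 0.809.
p = a·p₁ + b·p₂ ≈ (0.649, 0.091, 0.755); φ = arcsin(p_z) ≈ 49.06°, λ = atan2(p_y, p_x) ≈ 8.02°.

≈ (49°N, 8°E)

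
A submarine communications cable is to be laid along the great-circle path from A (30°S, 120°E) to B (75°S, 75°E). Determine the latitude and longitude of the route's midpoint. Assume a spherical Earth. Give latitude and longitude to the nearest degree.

≈ (54°S, 110°E)

Convert each endpoint to a unit vector on the sphere (x = cos φ cos λ, y = cos φ sin λ, z = sin φ).
The central angle between the endpoints is δ = arccos(p₁·p₂) ≈ 0.874 rad (50.1°).
Interpolate at f = 1/2 with slerp weights a = sin((1−f)δ)/sin δ ≈ 0.552, b = sin(fδ)/sin δ ≈ 0.552.
p = a·p₁ + b·p₂ ≈ (-0.202, 0.552, -0.809); φ = arcsin(p_z) ≈ -54.00°, λ = atan2(p_y, p_x) ≈ 110.10°.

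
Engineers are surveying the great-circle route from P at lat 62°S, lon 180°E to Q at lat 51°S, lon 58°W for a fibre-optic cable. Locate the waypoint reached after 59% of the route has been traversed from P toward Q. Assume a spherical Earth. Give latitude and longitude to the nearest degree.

≈ lat 69°S, lon 90°W

Write both endpoints as unit vectors p₁, p₂ with components (cos φ cos λ, cos φ sin λ, sin φ).
The central angle between the endpoints is δ = arccos(p₁·p₂) ≈ 1.013 rad (58.0°).
Interpolate at f = 0.59 with slerp weights a = sin((1−f)δ)/sin δ ≈ 0.476, b = sin(fδ)/sin δ ≈ 0.663.
p = a·p₁ + b·p₂ ≈ (-0.002, -0.354, -0.935); φ = arcsin(p_z) ≈ -69.27°, λ = atan2(p_y, p_x) ≈ -90.34°.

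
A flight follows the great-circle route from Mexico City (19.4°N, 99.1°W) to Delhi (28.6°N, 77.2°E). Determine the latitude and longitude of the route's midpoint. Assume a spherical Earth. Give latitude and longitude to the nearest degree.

From cos δ = sin φ₁ sin φ₂ + cos φ₁ cos φ₂ cos Δλ, the central angle is δ ≈ 2.302 rad (131.9°).
Interpolate at f = 1/2 with slerp weights a = sin((1−f)δ)/sin δ ≈ 1.226, b = sin(fδ)/sin δ ≈ 1.226.
p = a·p₁ + b·p₂ ≈ (0.056, -0.092, 0.994); φ = arcsin(p_z) ≈ 83.82°, λ = atan2(p_y, p_x) ≈ -58.91°.

≈ (84°N, 59°W)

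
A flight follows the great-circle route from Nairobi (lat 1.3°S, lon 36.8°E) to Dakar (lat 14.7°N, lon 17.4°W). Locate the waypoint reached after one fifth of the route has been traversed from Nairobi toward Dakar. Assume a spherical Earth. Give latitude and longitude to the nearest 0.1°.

≈ lat 2.3°N, lon 26.2°E

Write both endpoints as unit vectors p₁, p₂ with components (cos φ cos λ, cos φ sin λ, sin φ).
The central angle between the endpoints is δ = arccos(p₁·p₂) ≈ 0.977 rad (56.0°).
Interpolate at f = 1/5 with slerp weights a = sin((1−f)δ)/sin δ ≈ 0.850, b = sin(fδ)/sin δ ≈ 0.234.
p = a·p₁ + b·p₂ ≈ (0.897, 0.441, 0.040); φ = arcsin(p_z) ≈ 2.30°, λ = atan2(p_y, p_x) ≈ 26.20°.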